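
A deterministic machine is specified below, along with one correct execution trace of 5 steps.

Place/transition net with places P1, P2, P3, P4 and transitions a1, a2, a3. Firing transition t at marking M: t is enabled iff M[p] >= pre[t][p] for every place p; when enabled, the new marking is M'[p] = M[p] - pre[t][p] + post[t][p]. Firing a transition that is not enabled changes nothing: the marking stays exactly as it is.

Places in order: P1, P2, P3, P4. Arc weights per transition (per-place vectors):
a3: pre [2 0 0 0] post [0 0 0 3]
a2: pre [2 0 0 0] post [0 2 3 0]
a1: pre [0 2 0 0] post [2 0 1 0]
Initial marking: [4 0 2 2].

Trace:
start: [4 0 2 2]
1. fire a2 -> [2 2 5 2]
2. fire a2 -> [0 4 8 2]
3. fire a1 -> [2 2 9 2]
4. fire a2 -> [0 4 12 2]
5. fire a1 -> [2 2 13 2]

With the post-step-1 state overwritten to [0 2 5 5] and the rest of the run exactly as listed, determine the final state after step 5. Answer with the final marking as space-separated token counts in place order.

2 0 10 5

state after step 1 := [0 2 5 5]
2. fire a2 -> [0 2 5 5]
3. fire a1 -> [2 0 6 5]
4. fire a2 -> [0 2 9 5]
5. fire a1 -> [2 0 10 5]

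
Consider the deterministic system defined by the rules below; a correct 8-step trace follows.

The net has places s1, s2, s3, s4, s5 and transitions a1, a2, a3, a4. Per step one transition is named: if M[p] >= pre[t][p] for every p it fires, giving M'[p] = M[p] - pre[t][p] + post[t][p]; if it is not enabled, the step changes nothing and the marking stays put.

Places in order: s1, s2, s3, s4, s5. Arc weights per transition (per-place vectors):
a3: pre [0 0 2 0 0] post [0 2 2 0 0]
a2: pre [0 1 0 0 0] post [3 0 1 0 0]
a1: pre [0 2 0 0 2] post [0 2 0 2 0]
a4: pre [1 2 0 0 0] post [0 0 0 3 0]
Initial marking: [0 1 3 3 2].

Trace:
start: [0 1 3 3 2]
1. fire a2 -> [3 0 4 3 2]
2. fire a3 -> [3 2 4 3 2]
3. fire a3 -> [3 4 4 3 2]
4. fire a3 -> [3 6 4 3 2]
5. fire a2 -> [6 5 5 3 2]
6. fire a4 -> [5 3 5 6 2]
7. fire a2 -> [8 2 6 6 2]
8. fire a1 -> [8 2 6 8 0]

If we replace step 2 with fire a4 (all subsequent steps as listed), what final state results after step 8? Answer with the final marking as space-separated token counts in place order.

(re-executing from step 2 with the substitution; state before step 2: [3 0 4 3 2])
2. fire a4 -> [3 0 4 3 2]
3. fire a3 -> [3 2 4 3 2]
4. fire a3 -> [3 4 4 3 2]
5. fire a2 -> [6 3 5 3 2]
6. fire a4 -> [5 1 5 6 2]
7. fire a2 -> [8 0 6 6 2]
8. fire a1 -> [8 0 6 6 2]

8 0 6 6 2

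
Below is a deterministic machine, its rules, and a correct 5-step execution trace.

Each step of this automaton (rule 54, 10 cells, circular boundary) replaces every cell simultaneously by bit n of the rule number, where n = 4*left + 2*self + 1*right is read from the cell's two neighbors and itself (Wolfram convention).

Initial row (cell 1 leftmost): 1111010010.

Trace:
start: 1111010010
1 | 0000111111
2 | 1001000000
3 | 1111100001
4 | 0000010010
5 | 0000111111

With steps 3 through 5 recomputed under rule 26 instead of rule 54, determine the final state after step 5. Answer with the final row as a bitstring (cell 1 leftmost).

1010101101

(re-executing steps 3..5 under rule 26; state before step 3: 1001000000)
3 | 0110100001
4 | 0100010010
5 | 1010101101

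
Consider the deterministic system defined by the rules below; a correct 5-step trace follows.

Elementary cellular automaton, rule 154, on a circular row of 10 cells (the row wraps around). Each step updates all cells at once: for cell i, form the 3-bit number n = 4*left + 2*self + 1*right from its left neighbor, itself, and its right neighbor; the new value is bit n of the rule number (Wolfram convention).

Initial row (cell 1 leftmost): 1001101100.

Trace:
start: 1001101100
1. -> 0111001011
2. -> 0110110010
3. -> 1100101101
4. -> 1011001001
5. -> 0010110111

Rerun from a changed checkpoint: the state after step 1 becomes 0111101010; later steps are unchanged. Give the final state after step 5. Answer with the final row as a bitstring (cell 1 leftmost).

state after step 1 := 0111101010
2. -> 1111000001
3. -> 1110100011
4. -> 1100010111
5. -> 1010100111

1010100111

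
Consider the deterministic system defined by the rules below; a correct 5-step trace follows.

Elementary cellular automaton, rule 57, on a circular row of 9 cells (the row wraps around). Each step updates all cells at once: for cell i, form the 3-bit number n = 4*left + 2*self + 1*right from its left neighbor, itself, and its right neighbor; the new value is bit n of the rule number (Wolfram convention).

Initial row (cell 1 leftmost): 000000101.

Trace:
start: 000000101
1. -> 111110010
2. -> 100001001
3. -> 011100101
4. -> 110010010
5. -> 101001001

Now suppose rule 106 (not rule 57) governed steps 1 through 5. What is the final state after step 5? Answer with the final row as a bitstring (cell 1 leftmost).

(re-executing steps 1..5 under rule 106; state before step 1: 000000101)
1. -> 000001010
2. -> 000010100
3. -> 000101000
4. -> 001010000
5. -> 010100000

010100000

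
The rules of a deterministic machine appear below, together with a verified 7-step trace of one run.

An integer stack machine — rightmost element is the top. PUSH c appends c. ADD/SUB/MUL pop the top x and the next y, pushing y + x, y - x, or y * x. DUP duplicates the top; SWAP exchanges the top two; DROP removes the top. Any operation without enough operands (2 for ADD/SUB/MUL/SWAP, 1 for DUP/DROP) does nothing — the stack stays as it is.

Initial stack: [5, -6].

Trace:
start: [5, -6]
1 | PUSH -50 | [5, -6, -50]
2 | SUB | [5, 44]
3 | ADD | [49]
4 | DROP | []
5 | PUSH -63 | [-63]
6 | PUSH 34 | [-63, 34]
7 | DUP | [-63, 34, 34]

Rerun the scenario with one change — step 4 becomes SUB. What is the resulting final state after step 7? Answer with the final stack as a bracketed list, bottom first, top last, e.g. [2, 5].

(re-executing from step 4 with the substitution; state before step 4: [49])
4 | SUB | [49]
5 | PUSH -63 | [49, -63]
6 | PUSH 34 | [49, -63, 34]
7 | DUP | [49, -63, 34, 34]

[49, -63, 34, 34]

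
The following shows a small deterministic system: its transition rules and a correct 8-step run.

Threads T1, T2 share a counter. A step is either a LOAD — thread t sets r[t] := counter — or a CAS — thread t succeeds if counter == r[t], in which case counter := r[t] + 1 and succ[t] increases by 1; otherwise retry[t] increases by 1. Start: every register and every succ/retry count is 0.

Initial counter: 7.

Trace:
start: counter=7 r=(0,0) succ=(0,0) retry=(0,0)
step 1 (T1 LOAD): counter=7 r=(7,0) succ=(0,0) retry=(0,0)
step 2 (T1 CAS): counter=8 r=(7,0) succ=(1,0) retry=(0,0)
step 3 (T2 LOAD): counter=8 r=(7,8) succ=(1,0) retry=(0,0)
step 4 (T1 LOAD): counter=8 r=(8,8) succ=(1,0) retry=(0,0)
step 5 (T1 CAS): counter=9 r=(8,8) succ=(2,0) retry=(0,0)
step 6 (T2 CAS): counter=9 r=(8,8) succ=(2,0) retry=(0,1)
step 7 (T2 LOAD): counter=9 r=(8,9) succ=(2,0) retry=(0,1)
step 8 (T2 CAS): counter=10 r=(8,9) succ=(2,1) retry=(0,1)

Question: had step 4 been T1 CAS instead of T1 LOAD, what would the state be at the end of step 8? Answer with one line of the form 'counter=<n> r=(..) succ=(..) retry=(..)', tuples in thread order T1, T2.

(re-executing from step 4 with the substitution; state before step 4: counter=8 r=(7,8) succ=(1,0) retry=(0,0))
step 4 (T1 CAS): counter=8 r=(7,8) succ=(1,0) retry=(1,0)
step 5 (T1 CAS): counter=8 r=(7,8) succ=(1,0) retry=(2,0)
step 6 (T2 CAS): counter=9 r=(7,8) succ=(1,1) retry=(2,0)
step 7 (T2 LOAD): counter=9 r=(7,9) succ=(1,1) retry=(2,0)
step 8 (T2 CAS): counter=10 r=(7,9) succ=(1,2) retry=(2,0)

counter=10 r=(7,9) succ=(1,2) retry=(2,0)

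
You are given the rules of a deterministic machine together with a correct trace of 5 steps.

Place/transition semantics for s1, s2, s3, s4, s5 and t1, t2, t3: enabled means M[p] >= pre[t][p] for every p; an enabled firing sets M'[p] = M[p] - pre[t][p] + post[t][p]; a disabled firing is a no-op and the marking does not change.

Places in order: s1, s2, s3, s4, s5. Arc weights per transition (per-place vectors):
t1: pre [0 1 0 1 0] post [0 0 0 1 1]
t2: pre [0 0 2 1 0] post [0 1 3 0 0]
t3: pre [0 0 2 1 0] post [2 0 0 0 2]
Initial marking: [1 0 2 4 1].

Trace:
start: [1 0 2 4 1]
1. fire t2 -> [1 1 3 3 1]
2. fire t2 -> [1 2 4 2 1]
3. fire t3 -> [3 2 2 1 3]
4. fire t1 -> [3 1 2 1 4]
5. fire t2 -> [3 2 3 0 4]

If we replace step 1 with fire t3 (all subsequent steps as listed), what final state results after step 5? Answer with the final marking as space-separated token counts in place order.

(re-executing from step 1 with the substitution; state before step 1: [1 0 2 4 1])
1. fire t3 -> [3 0 0 3 3]
2. fire t2 -> [3 0 0 3 3]
3. fire t3 -> [3 0 0 3 3]
4. fire t1 -> [3 0 0 3 3]
5. fire t2 -> [3 0 0 3 3]

3 0 0 3 3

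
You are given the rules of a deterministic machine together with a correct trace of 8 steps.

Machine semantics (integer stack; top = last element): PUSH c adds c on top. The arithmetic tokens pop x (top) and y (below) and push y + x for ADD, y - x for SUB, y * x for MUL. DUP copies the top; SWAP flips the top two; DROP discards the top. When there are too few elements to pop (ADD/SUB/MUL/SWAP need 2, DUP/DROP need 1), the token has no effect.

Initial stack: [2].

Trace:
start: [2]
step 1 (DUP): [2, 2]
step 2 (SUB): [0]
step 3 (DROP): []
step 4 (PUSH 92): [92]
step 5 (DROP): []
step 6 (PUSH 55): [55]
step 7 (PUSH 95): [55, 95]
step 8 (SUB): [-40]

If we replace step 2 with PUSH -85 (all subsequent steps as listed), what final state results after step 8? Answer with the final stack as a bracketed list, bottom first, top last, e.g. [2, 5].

[2, 2, -40]

(re-executing from step 2 with the substitution; state before step 2: [2, 2])
step 2 (PUSH -85): [2, 2, -85]
step 3 (DROP): [2, 2]
step 4 (PUSH 92): [2, 2, 92]
step 5 (DROP): [2, 2]
step 6 (PUSH 55): [2, 2, 55]
step 7 (PUSH 95): [2, 2, 55, 95]
step 8 (SUB): [2, 2, -40]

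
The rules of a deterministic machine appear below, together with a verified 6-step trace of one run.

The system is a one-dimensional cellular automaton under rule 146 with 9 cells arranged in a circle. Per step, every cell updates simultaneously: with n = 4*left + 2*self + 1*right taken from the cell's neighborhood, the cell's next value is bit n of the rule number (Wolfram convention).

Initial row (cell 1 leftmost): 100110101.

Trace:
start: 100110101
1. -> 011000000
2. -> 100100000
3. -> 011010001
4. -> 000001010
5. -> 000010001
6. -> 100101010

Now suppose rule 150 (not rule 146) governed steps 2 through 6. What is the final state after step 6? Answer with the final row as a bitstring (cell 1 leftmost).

(re-executing steps 2..6 under rule 150; state before step 2: 011000000)
2. -> 100100000
3. -> 111110001
4. -> 111101010
5. -> 011001010
6. -> 100111011

100111011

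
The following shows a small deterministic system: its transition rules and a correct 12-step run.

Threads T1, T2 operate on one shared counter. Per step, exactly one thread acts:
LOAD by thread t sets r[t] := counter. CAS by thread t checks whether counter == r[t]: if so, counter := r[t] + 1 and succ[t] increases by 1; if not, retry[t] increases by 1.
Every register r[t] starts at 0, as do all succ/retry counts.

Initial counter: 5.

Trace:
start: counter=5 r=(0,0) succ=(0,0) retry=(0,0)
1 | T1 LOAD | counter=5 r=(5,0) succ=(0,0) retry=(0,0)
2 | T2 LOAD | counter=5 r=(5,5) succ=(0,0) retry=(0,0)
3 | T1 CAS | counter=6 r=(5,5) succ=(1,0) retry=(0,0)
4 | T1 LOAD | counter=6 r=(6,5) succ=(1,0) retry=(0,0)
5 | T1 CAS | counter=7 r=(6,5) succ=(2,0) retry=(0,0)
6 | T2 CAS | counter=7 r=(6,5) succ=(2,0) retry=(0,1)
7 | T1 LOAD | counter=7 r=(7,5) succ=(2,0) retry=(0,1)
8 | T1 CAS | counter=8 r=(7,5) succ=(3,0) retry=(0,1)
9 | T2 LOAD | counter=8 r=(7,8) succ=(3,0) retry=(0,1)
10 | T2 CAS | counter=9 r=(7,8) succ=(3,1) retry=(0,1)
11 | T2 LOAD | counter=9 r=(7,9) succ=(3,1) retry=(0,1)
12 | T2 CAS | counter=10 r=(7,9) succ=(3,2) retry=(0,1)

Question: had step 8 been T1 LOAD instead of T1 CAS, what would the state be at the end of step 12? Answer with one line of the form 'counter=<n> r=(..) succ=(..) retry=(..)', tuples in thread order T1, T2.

(re-executing from step 8 with the substitution; state before step 8: counter=7 r=(7,5) succ=(2,0) retry=(0,1))
8 | T1 LOAD | counter=7 r=(7,5) succ=(2,0) retry=(0,1)
9 | T2 LOAD | counter=7 r=(7,7) succ=(2,0) retry=(0,1)
10 | T2 CAS | counter=8 r=(7,7) succ=(2,1) retry=(0,1)
11 | T2 LOAD | counter=8 r=(7,8) succ=(2,1) retry=(0,1)
12 | T2 CAS | counter=9 r=(7,8) succ=(2,2) retry=(0,1)

counter=9 r=(7,8) succ=(2,2) retry=(0,1)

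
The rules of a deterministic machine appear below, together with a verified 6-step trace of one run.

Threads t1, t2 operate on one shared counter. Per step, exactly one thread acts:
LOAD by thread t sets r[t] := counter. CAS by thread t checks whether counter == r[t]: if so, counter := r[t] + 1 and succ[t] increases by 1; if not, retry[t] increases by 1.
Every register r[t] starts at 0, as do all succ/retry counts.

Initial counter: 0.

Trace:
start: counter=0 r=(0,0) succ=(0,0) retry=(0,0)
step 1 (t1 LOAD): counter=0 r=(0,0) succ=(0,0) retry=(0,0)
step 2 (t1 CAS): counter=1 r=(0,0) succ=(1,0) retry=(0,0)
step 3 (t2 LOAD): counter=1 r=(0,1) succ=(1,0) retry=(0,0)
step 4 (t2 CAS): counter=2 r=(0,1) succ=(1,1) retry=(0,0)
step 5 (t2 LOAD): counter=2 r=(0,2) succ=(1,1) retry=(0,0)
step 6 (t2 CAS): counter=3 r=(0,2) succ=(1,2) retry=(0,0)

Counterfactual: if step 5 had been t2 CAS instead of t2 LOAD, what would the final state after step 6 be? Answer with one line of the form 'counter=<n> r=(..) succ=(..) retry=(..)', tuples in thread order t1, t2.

(re-executing from step 5 with the substitution; state before step 5: counter=2 r=(0,1) succ=(1,1) retry=(0,0))
step 5 (t2 CAS): counter=2 r=(0,1) succ=(1,1) retry=(0,1)
step 6 (t2 CAS): counter=2 r=(0,1) succ=(1,1) retry=(0,2)

counter=2 r=(0,1) succ=(1,1) retry=(0,2)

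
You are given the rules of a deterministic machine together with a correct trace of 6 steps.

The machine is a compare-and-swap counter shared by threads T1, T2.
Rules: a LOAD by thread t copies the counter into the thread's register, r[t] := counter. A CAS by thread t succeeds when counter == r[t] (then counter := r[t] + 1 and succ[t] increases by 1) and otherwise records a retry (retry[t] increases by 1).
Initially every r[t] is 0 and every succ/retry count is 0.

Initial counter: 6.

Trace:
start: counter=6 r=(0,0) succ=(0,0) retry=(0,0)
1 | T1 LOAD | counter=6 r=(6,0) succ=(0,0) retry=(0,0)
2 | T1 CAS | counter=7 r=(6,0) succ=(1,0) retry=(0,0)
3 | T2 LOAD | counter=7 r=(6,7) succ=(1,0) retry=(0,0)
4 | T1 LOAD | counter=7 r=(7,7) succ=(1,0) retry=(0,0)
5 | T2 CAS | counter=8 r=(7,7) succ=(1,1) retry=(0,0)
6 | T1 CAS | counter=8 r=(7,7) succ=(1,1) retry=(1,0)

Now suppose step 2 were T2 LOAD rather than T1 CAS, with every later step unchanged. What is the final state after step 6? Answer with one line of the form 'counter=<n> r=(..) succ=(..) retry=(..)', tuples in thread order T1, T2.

counter=7 r=(6,6) succ=(0,1) retry=(1,0)

(re-executing from step 2 with the substitution; state before step 2: counter=6 r=(6,0) succ=(0,0) retry=(0,0))
2 | T2 LOAD | counter=6 r=(6,6) succ=(0,0) retry=(0,0)
3 | T2 LOAD | counter=6 r=(6,6) succ=(0,0) retry=(0,0)
4 | T1 LOAD | counter=6 r=(6,6) succ=(0,0) retry=(0,0)
5 | T2 CAS | counter=7 r=(6,6) succ=(0,1) retry=(0,0)
6 | T1 CAS | counter=7 r=(6,6) succ=(0,1) retry=(1,0)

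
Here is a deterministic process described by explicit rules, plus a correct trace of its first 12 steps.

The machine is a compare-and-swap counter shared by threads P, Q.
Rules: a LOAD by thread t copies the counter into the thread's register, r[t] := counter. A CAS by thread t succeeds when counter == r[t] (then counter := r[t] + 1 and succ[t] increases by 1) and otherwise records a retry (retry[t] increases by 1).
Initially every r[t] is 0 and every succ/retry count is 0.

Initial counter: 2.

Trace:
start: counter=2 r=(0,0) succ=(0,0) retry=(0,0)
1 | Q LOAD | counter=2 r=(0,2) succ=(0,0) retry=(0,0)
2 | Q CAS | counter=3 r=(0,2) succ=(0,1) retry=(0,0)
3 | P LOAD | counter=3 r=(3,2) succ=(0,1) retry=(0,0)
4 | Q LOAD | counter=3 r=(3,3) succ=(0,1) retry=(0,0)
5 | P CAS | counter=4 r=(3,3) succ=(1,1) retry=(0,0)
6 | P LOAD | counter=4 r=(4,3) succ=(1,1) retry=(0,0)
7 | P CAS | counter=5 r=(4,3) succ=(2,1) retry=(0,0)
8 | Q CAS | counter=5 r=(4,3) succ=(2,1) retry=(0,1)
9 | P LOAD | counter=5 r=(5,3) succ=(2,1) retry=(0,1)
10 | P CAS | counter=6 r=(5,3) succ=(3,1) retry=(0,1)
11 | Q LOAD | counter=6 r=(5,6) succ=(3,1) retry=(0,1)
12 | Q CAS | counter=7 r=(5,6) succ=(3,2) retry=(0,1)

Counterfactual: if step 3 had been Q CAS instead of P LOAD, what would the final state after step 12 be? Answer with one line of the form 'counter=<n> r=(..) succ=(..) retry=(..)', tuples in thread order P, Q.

(re-executing from step 3 with the substitution; state before step 3: counter=3 r=(0,2) succ=(0,1) retry=(0,0))
3 | Q CAS | counter=3 r=(0,2) succ=(0,1) retry=(0,1)
4 | Q LOAD | counter=3 r=(0,3) succ=(0,1) retry=(0,1)
5 | P CAS | counter=3 r=(0,3) succ=(0,1) retry=(1,1)
6 | P LOAD | counter=3 r=(3,3) succ=(0,1) retry=(1,1)
7 | P CAS | counter=4 r=(3,3) succ=(1,1) retry=(1,1)
8 | Q CAS | counter=4 r=(3,3) succ=(1,1) retry=(1,2)
9 | P LOAD | counter=4 r=(4,3) succ=(1,1) retry=(1,2)
10 | P CAS | counter=5 r=(4,3) succ=(2,1) retry=(1,2)
11 | Q LOAD | counter=5 r=(4,5) succ=(2,1) retry=(1,2)
12 | Q CAS | counter=6 r=(4,5) succ=(2,2) retry=(1,2)

counter=6 r=(4,5) succ=(2,2) retry=(1,2)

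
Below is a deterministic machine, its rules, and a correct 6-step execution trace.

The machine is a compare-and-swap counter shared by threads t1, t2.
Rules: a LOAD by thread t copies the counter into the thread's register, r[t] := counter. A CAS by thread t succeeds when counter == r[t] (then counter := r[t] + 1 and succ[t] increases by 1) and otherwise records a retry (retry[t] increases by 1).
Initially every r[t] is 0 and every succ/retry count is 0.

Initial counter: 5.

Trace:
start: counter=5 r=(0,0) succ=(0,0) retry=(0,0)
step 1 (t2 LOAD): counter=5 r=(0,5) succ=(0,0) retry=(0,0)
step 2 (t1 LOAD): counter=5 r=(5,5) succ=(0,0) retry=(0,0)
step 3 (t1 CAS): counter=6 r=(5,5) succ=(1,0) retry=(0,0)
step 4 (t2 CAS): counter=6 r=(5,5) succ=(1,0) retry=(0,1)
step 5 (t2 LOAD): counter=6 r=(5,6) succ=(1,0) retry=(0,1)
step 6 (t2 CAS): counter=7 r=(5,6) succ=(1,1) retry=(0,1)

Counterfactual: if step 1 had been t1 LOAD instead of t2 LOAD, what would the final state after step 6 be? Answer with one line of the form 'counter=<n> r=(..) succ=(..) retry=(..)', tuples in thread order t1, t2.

(re-executing from step 1 with the substitution; state before step 1: counter=5 r=(0,0) succ=(0,0) retry=(0,0))
step 1 (t1 LOAD): counter=5 r=(5,0) succ=(0,0) retry=(0,0)
step 2 (t1 LOAD): counter=5 r=(5,0) succ=(0,0) retry=(0,0)
step 3 (t1 CAS): counter=6 r=(5,0) succ=(1,0) retry=(0,0)
step 4 (t2 CAS): counter=6 r=(5,0) succ=(1,0) retry=(0,1)
step 5 (t2 LOAD): counter=6 r=(5,6) succ=(1,0) retry=(0,1)
step 6 (t2 CAS): counter=7 r=(5,6) succ=(1,1) retry=(0,1)

counter=7 r=(5,6) succ=(1,1) retry=(0,1)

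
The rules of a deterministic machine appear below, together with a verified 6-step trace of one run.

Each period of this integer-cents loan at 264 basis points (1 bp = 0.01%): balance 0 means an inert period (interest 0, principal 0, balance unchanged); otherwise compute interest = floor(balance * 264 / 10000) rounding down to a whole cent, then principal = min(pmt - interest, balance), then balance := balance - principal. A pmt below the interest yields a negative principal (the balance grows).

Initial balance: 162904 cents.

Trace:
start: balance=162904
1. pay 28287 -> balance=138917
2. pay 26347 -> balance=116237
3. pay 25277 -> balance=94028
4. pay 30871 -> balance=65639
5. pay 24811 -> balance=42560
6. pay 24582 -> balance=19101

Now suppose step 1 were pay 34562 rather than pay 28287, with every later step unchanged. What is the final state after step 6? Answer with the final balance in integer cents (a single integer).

11952

(re-executing from step 1 with the substitution; state before step 1: balance=162904)
1. pay 34562 -> balance=132642
2. pay 26347 -> balance=109796
3. pay 25277 -> balance=87417
4. pay 30871 -> balance=58853
5. pay 24811 -> balance=35595
6. pay 24582 -> balance=11952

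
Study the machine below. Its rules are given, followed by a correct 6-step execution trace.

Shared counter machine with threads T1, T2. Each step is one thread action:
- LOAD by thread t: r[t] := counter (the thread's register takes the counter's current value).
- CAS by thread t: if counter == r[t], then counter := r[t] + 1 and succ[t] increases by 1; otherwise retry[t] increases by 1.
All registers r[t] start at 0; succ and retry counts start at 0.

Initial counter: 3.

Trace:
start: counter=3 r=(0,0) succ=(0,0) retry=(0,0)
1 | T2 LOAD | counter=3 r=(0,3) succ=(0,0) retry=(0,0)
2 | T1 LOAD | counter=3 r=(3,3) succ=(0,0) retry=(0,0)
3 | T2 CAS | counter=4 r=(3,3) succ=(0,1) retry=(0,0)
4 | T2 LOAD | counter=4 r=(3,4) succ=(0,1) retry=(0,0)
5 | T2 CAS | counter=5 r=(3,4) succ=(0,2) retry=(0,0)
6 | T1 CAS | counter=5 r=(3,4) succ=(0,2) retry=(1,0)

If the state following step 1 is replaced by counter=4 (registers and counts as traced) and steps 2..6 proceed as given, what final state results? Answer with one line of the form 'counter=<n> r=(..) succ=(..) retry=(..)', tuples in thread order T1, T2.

state after step 1 := counter=4 r=(0,3) succ=(0,0) retry=(0,0)
2 | T1 LOAD | counter=4 r=(4,3) succ=(0,0) retry=(0,0)
3 | T2 CAS | counter=4 r=(4,3) succ=(0,0) retry=(0,1)
4 | T2 LOAD | counter=4 r=(4,4) succ=(0,0) retry=(0,1)
5 | T2 CAS | counter=5 r=(4,4) succ=(0,1) retry=(0,1)
6 | T1 CAS | counter=5 r=(4,4) succ=(0,1) retry=(1,1)

counter=5 r=(4,4) succ=(0,1) retry=(1,1)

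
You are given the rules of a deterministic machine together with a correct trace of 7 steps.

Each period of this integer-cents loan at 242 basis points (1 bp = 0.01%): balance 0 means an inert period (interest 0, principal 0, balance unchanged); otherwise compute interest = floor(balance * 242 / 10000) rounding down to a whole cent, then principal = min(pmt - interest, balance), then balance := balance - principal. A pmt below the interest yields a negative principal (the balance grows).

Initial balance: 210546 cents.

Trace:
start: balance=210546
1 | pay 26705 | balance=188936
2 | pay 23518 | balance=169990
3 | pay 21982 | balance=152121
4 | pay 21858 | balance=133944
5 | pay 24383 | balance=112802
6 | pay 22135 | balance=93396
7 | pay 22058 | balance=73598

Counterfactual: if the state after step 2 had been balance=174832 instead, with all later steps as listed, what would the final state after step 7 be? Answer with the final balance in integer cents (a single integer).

79055

state after step 2 := balance=174832
3 | pay 21982 | balance=157080
4 | pay 21858 | balance=139023
5 | pay 24383 | balance=118004
6 | pay 22135 | balance=98724
7 | pay 22058 | balance=79055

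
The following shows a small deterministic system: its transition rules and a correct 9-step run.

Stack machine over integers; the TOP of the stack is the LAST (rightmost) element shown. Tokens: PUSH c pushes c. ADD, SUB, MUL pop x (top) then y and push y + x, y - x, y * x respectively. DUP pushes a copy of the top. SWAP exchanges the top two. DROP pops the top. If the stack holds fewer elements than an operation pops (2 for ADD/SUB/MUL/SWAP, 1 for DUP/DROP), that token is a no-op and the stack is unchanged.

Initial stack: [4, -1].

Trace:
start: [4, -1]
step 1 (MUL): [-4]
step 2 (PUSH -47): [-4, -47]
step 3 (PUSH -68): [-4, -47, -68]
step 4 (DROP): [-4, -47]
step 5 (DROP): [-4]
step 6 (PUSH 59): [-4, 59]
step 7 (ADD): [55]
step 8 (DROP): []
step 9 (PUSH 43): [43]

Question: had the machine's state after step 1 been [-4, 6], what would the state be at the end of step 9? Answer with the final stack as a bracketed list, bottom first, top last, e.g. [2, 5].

state after step 1 := [-4, 6]
step 2 (PUSH -47): [-4, 6, -47]
step 3 (PUSH -68): [-4, 6, -47, -68]
step 4 (DROP): [-4, 6, -47]
step 5 (DROP): [-4, 6]
step 6 (PUSH 59): [-4, 6, 59]
step 7 (ADD): [-4, 65]
step 8 (DROP): [-4]
step 9 (PUSH 43): [-4, 43]

[-4, 43]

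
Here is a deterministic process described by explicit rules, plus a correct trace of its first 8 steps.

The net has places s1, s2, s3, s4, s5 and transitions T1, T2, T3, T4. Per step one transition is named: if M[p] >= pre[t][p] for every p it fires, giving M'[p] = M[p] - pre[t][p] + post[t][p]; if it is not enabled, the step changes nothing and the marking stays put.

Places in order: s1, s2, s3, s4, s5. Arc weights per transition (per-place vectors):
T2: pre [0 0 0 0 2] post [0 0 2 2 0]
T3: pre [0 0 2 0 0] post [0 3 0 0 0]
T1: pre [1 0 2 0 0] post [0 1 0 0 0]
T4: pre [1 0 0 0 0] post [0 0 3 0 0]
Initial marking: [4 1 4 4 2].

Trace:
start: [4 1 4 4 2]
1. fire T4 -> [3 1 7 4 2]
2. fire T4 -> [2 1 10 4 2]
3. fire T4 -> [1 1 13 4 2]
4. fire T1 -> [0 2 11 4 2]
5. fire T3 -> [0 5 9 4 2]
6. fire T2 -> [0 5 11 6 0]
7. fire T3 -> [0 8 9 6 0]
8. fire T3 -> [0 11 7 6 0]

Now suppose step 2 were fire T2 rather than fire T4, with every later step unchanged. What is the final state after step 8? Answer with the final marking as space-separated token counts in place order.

1 11 4 6 0

(re-executing from step 2 with the substitution; state before step 2: [3 1 7 4 2])
2. fire T2 -> [3 1 9 6 0]
3. fire T4 -> [2 1 12 6 0]
4. fire T1 -> [1 2 10 6 0]
5. fire T3 -> [1 5 8 6 0]
6. fire T2 -> [1 5 8 6 0]
7. fire T3 -> [1 8 6 6 0]
8. fire T3 -> [1 11 4 6 0]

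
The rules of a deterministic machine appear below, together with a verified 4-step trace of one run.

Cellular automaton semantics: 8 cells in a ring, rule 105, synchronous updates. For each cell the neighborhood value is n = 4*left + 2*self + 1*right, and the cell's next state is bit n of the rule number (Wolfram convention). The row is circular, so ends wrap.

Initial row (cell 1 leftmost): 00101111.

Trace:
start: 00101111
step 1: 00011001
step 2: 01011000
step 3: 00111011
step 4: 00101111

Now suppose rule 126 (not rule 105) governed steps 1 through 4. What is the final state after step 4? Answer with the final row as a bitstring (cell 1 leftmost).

11111111

(re-executing steps 1..4 under rule 126; state before step 1: 00101111)
step 1: 11111001
step 2: 00001111
step 3: 10011001
step 4: 11111111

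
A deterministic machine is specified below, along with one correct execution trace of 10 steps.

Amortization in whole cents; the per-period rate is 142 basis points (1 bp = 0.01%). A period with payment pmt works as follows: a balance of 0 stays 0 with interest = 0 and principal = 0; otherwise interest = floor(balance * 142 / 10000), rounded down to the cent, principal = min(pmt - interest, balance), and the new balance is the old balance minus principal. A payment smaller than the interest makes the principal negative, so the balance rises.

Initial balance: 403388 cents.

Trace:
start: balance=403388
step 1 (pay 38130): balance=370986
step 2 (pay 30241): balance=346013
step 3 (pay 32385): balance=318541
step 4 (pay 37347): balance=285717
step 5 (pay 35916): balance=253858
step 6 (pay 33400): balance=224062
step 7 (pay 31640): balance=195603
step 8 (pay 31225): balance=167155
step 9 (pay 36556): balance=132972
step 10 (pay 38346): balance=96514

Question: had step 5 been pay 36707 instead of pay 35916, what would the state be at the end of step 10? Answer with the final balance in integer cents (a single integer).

(re-executing from step 5 with the substitution; state before step 5: balance=285717)
step 5 (pay 36707): balance=253067
step 6 (pay 33400): balance=223260
step 7 (pay 31640): balance=194790
step 8 (pay 31225): balance=166331
step 9 (pay 36556): balance=132136
step 10 (pay 38346): balance=95666

95666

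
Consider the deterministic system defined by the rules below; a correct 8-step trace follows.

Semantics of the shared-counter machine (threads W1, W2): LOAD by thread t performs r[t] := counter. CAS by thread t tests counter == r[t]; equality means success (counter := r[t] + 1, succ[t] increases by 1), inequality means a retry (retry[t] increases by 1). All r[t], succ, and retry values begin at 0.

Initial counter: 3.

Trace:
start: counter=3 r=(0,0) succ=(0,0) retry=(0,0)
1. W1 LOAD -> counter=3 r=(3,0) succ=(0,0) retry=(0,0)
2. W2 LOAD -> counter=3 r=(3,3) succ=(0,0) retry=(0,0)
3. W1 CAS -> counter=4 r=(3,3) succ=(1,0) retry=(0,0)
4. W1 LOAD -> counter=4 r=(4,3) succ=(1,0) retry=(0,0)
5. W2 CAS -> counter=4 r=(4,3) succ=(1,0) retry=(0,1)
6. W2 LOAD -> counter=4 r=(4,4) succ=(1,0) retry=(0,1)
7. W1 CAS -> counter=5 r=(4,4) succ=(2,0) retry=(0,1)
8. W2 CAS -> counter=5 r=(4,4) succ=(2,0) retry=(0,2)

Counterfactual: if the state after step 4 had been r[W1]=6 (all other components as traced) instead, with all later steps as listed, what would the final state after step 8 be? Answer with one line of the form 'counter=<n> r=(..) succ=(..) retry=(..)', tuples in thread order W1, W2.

state after step 4 := counter=4 r=(6,3) succ=(1,0) retry=(0,0)
5. W2 CAS -> counter=4 r=(6,3) succ=(1,0) retry=(0,1)
6. W2 LOAD -> counter=4 r=(6,4) succ=(1,0) retry=(0,1)
7. W1 CAS -> counter=4 r=(6,4) succ=(1,0) retry=(1,1)
8. W2 CAS -> counter=5 r=(6,4) succ=(1,1) retry=(1,1)

counter=5 r=(6,4) succ=(1,1) retry=(1,1)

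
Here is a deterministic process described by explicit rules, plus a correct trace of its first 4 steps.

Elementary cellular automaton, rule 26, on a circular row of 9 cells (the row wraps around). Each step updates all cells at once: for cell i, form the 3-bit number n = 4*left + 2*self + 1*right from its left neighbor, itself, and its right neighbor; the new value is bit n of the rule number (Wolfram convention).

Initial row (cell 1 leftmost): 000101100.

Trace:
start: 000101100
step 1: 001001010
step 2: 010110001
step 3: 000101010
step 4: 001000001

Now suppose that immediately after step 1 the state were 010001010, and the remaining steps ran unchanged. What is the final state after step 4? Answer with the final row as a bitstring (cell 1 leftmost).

100010010

state after step 1 := 010001010
step 2: 101010001
step 3: 000001011
step 4: 100010010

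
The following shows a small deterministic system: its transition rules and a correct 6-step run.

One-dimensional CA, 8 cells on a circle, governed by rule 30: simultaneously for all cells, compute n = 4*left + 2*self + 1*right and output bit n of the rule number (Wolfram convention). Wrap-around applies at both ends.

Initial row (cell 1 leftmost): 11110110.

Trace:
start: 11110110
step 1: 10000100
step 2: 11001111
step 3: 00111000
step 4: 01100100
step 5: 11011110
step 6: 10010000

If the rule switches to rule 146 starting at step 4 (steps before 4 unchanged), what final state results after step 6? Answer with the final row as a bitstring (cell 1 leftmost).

01000100

(re-executing steps 4..6 under rule 146; state before step 4: 00111000)
step 4: 01010100
step 5: 10000010
step 6: 01000100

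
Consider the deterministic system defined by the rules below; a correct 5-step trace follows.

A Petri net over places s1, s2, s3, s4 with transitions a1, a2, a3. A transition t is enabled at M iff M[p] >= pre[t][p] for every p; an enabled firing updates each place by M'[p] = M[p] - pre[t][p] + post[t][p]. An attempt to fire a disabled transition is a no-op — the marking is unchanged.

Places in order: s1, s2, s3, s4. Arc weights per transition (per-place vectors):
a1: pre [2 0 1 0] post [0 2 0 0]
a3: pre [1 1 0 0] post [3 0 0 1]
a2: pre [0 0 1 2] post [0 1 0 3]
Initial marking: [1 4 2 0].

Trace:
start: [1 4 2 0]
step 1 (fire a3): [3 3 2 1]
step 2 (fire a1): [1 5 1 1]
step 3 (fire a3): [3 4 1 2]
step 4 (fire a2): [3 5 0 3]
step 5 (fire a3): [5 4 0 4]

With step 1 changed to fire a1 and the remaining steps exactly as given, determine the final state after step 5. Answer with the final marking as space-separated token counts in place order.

(re-executing from step 1 with the substitution; state before step 1: [1 4 2 0])
step 1 (fire a1): [1 4 2 0]
step 2 (fire a1): [1 4 2 0]
step 3 (fire a3): [3 3 2 1]
step 4 (fire a2): [3 3 2 1]
step 5 (fire a3): [5 2 2 2]

5 2 2 2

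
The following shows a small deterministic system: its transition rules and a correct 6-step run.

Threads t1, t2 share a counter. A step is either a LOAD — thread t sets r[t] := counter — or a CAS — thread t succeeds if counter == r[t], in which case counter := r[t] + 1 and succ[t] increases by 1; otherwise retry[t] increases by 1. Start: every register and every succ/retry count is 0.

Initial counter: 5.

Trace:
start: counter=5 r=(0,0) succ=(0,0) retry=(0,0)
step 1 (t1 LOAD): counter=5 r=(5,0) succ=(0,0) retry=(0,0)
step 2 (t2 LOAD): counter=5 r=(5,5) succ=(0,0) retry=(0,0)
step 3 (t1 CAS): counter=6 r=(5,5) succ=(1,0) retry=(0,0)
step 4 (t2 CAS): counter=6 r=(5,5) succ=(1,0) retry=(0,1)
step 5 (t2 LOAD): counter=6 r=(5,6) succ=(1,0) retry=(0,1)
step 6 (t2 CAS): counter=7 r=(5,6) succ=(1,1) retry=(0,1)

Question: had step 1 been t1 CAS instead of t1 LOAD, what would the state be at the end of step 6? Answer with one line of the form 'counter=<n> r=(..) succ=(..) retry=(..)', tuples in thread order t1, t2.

(re-executing from step 1 with the substitution; state before step 1: counter=5 r=(0,0) succ=(0,0) retry=(0,0))
step 1 (t1 CAS): counter=5 r=(0,0) succ=(0,0) retry=(1,0)
step 2 (t2 LOAD): counter=5 r=(0,5) succ=(0,0) retry=(1,0)
step 3 (t1 CAS): counter=5 r=(0,5) succ=(0,0) retry=(2,0)
step 4 (t2 CAS): counter=6 r=(0,5) succ=(0,1) retry=(2,0)
step 5 (t2 LOAD): counter=6 r=(0,6) succ=(0,1) retry=(2,0)
step 6 (t2 CAS): counter=7 r=(0,6) succ=(0,2) retry=(2,0)

counter=7 r=(0,6) succ=(0,2) retry=(2,0)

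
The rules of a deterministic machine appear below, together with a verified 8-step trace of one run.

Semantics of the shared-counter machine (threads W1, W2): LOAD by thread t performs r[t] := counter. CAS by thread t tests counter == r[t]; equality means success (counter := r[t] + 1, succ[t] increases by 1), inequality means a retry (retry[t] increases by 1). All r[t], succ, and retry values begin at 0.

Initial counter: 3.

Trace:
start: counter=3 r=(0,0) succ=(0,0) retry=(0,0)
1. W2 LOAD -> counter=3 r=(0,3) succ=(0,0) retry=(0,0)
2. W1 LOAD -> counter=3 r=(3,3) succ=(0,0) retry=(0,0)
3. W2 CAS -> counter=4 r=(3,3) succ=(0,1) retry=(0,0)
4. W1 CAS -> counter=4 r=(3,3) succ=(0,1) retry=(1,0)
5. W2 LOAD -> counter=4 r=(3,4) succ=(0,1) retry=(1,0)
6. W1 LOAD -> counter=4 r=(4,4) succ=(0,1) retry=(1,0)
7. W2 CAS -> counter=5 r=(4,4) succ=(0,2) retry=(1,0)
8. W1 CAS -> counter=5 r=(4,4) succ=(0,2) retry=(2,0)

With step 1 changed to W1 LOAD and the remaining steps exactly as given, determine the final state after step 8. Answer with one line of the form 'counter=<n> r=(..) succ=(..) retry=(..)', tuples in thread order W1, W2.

(re-executing from step 1 with the substitution; state before step 1: counter=3 r=(0,0) succ=(0,0) retry=(0,0))
1. W1 LOAD -> counter=3 r=(3,0) succ=(0,0) retry=(0,0)
2. W1 LOAD -> counter=3 r=(3,0) succ=(0,0) retry=(0,0)
3. W2 CAS -> counter=3 r=(3,0) succ=(0,0) retry=(0,1)
4. W1 CAS -> counter=4 r=(3,0) succ=(1,0) retry=(0,1)
5. W2 LOAD -> counter=4 r=(3,4) succ=(1,0) retry=(0,1)
6. W1 LOAD -> counter=4 r=(4,4) succ=(1,0) retry=(0,1)
7. W2 CAS -> counter=5 r=(4,4) succ=(1,1) retry=(0,1)
8. W1 CAS -> counter=5 r=(4,4) succ=(1,1) retry=(1,1)

counter=5 r=(4,4) succ=(1,1) retry=(1,1)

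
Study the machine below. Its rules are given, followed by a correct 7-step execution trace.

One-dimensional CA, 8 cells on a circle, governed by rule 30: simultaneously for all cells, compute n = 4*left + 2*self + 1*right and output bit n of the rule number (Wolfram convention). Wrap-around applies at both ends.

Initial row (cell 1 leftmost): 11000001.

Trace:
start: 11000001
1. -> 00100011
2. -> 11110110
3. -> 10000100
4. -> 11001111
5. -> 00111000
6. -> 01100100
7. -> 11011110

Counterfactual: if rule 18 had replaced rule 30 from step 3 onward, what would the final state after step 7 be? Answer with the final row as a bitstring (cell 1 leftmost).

(re-executing steps 3..7 under rule 18; state before step 3: 11110110)
3. -> 00000000
4. -> 00000000
5. -> 00000000
6. -> 00000000
7. -> 00000000

00000000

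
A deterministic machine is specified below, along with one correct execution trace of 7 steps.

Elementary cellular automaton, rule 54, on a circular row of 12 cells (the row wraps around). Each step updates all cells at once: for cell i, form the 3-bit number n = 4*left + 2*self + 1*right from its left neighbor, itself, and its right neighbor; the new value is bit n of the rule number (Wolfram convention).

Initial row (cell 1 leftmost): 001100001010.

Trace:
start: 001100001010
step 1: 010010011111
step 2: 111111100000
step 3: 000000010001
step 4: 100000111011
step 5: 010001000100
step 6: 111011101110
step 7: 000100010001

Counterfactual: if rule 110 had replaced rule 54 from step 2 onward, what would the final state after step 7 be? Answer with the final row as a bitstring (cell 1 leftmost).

(re-executing steps 2..7 under rule 110; state before step 2: 010010011111)
step 2: 110110110001
step 3: 011111110011
step 4: 110000010111
step 5: 010000111100
step 6: 110001100100
step 7: 110011101101

110011101101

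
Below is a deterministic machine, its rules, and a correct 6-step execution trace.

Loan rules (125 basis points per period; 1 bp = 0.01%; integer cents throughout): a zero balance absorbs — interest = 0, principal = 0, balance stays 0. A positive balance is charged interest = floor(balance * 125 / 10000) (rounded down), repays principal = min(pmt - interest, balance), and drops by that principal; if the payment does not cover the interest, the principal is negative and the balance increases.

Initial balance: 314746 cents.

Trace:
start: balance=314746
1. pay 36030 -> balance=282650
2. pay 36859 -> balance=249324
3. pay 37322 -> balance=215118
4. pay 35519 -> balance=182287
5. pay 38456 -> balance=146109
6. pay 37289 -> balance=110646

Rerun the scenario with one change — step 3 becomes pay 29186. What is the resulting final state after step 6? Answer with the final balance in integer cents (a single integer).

(re-executing from step 3 with the substitution; state before step 3: balance=249324)
3. pay 29186 -> balance=223254
4. pay 35519 -> balance=190525
5. pay 38456 -> balance=154450
6. pay 37289 -> balance=119091

119091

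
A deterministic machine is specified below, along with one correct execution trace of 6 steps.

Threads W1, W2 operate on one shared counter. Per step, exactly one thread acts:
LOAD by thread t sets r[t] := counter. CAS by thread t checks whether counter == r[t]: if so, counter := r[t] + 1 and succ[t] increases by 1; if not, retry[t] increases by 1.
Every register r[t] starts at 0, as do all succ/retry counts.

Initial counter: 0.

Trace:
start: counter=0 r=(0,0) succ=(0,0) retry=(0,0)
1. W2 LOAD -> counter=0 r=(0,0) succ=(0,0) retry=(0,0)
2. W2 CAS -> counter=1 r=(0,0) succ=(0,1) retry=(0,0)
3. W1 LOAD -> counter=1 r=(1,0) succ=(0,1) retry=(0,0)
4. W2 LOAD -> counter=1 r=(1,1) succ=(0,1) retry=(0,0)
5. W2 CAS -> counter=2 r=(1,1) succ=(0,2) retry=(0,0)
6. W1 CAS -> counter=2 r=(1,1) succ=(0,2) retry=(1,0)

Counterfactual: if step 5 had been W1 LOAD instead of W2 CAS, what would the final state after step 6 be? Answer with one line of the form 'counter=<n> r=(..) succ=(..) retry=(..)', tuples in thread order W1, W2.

(re-executing from step 5 with the substitution; state before step 5: counter=1 r=(1,1) succ=(0,1) retry=(0,0))
5. W1 LOAD -> counter=1 r=(1,1) succ=(0,1) retry=(0,0)
6. W1 CAS -> counter=2 r=(1,1) succ=(1,1) retry=(0,0)

counter=2 r=(1,1) succ=(1,1) retry=(0,0)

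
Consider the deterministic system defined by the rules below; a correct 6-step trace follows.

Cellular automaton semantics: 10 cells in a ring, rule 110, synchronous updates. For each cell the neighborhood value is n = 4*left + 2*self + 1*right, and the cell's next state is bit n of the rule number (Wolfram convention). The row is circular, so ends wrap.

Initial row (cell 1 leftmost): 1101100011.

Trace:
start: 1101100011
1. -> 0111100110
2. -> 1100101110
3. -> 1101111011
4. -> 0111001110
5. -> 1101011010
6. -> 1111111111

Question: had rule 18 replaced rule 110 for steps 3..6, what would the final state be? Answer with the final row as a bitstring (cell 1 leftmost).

(re-executing steps 3..6 under rule 18; state before step 3: 1100101110)
3. -> 0011000000
4. -> 0100100000
5. -> 1011010000
6. -> 0000001001

0000001001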